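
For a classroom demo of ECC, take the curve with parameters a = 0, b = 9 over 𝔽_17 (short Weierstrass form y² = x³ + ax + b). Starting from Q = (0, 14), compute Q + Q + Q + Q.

(0, 14)

Double-and-add on 4 = (100)₂. Start with Q = (0, 14) for the leading 1-bit.
double: tangent at (0, 14): λ = (3·0² + 0)/(2·14) ≡ 0/11. 11⁻¹ ≡ 14 (mod 17), so λ ≡ 0·14 ≡ 0.
  x = λ² - 0 - 0 = 0 - 0 ≡ 0; y = λ·(0 - 0) - 14 ≡ 3. → (0, 3)
double: tangent at (0, 3): λ = (3·0² + 0)/(2·3) ≡ 0/6. 6⁻¹ ≡ 3 (mod 17), so λ ≡ 0·3 ≡ 0.
  x = λ² - 0 - 0 = 0 - 0 ≡ 0; y = λ·(0 - 0) - 3 ≡ 14. → (0, 14)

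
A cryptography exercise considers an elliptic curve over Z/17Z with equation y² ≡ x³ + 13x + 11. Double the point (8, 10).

tangent at (8, 10): λ = (3·8² + 13)/(2·10) ≡ 1/3. 3⁻¹ ≡ 6 (mod 17) since 3·6 = 18 ≡ 1, so λ ≡ 1·6 ≡ 6.
  x = λ² - 8 - 8 = 36 - 16 ≡ 3; y = λ·(8 - 3) - 10 ≡ 3. → (3, 3)

(3, 3)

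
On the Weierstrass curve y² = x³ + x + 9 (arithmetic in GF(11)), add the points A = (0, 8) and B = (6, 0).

(0, 8) + (6, 0). λ = (0 - 8)/(6 - 0) ≡ 3/6 mod 11. 6⁻¹ ≡ 2 (mod 11), so λ ≡ 6.
  x = λ² - 0 - 6 = 36 - 6 ≡ 8; y = λ·(0 - 8) - 8 ≡ 10. → (8, 10)

(8, 10)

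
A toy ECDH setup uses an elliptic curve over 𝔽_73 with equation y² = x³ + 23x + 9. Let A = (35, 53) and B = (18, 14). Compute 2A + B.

First 2A:
Repeated addition: build up to 2A.
2A: tangent at (35, 53): λ = (3·35² + 23)/(2·53) ≡ 48/33. 33⁻¹ ≡ 31 (mod 73), so λ ≡ 48·31 ≡ 28.
  x = λ² - 35 - 35 = 784 - 70 ≡ 57; y = λ·(35 - 57) - 53 ≡ 61. → (57, 61)
2A = (57, 61).
Finally 2A + B:
(57, 61) + (18, 14). λ = (14 - 61)/(18 - 57) ≡ 26/34 mod 73. 34⁻¹ ≡ 58 (mod 73) since 34·58 = 1972 ≡ 1, so λ ≡ 48.
  x = λ² - 57 - 18 = 2304 - 75 ≡ 39; y = λ·(57 - 39) - 61 ≡ 0. → (39, 0)

(39, 0)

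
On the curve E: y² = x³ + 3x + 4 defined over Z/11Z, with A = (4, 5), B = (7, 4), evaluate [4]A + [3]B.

(5, 10)

First 4A:
Repeated addition: build up to 4A.
2A: tangent at (4, 5): λ = (3·4² + 3)/(2·5) ≡ 7/10. 10⁻¹ ≡ 10 (mod 11), so λ ≡ 7·10 ≡ 4.
  x = λ² - 4 - 4 = 16 - 8 ≡ 8; y = λ·(4 - 8) - 5 ≡ 1. → (8, 1)
3A: (8, 1) + (4, 5). λ = (5 - 1)/(4 - 8) ≡ 4/7 mod 11. 7⁻¹ ≡ 8 (mod 11) since 7·8 = 56 ≡ 1, so λ ≡ 10.
  x = λ² - 8 - 4 = 100 - 12 ≡ 0; y = λ·(8 - 0) - 1 ≡ 2. → (0, 2)
4A: (0, 2) + (4, 5). λ = (5 - 2)/(4 - 0) ≡ 3/4 mod 11. 4⁻¹ ≡ 3 (mod 11), so λ ≡ 9.
  x = λ² - 0 - 4 = 81 - 4 ≡ 0; y = λ·(0 - 0) - 2 ≡ 9. → (0, 9)
4A = (0, 9).
Next 3B:
Repeated addition: build up to 3B.
2B: tangent at (7, 4): λ = (3·7² + 3)/(2·4) ≡ 7/8. 8⁻¹ ≡ 7 (mod 11) since 8·7 = 56 ≡ 1, so λ ≡ 7·7 ≡ 5.
  x = λ² - 7 - 7 = 25 - 14 ≡ 0; y = λ·(7 - 0) - 4 ≡ 9. → (0, 9)
3B: (0, 9) + (7, 4). λ = (4 - 9)/(7 - 0) ≡ 6/7 mod 11. 7⁻¹ ≡ 8 (mod 11), so λ ≡ 4.
  x = λ² - 0 - 7 = 16 - 7 ≡ 9; y = λ·(0 - 9) - 9 ≡ 10. → (9, 10)
3B = (9, 10).
Finally 4A + 3B:
(0, 9) + (9, 10). λ = (10 - 9)/(9 - 0) ≡ 1/9 mod 11. 9⁻¹ ≡ 5 (mod 11) since 9·5 = 45 ≡ 1, so λ ≡ 5.
  x = λ² - 0 - 9 = 25 - 9 ≡ 5; y = λ·(0 - 5) - 9 ≡ 10. → (5, 10)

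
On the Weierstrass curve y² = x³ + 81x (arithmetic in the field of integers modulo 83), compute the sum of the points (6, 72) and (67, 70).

(69, 43)

(6, 72) + (67, 70). λ = (70 - 72)/(67 - 6) ≡ 81/61 mod 83. 61⁻¹ ≡ 49 (mod 83) since 61·49 = 2989 ≡ 1, so λ ≡ 68.
  x = λ² - 6 - 67 = 4624 - 73 ≡ 69; y = λ·(6 - 69) - 72 ≡ 43. → (69, 43)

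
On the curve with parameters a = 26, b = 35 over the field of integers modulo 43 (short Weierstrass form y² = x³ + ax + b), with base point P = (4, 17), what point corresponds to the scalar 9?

(40, 4)

Double-and-add on 9 = (1001)₂. Start with P = (4, 17) for the leading 1-bit.
double: tangent at (4, 17): λ = (3·4² + 26)/(2·17) ≡ 31/34. 34⁻¹ ≡ 19 (mod 43) since 34·19 = 646 ≡ 1, so λ ≡ 31·19 ≡ 30.
  x = λ² - 4 - 4 = 900 - 8 ≡ 32; y = λ·(4 - 32) - 17 ≡ 3. → (32, 3)
double: tangent at (32, 3): λ = (3·32² + 26)/(2·3) ≡ 2/6. 6⁻¹ ≡ 36 (mod 43), so λ ≡ 2·36 ≡ 29.
  x = λ² - 32 - 32 = 841 - 64 ≡ 3; y = λ·(32 - 3) - 3 ≡ 21. → (3, 21)
double: tangent at (3, 21): λ = (3·3² + 26)/(2·21) ≡ 10/42. 42⁻¹ ≡ 42 (mod 43), so λ ≡ 10·42 ≡ 33.
  x = λ² - 3 - 3 = 1089 - 6 ≡ 8; y = λ·(3 - 8) - 21 ≡ 29. → (8, 29)
add P: (8, 29) + (4, 17). λ = (17 - 29)/(4 - 8) ≡ 31/39 mod 43. 39⁻¹ ≡ 32 (mod 43), so λ ≡ 3.
  x = λ² - 8 - 4 = 9 - 12 ≡ 40; y = λ·(8 - 40) - 29 ≡ 4. → (40, 4)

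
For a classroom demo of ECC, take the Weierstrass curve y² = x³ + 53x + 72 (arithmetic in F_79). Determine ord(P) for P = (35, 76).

3

2P: tangent at (35, 76): λ = (3·35² + 53)/(2·76) ≡ 15/73. 73⁻¹ ≡ 13 (mod 79), so λ ≡ 15·13 ≡ 37.
  x = λ² - 35 - 35 = 1369 - 70 ≡ 35; y = λ·(35 - 35) - 76 ≡ 3. → (35, 3)
3P: (35, 3) + (35, 76): same x and y₁ ≡ -y₂, so the sum is the point at infinity.
3P = the point at infinity, so the order is 3.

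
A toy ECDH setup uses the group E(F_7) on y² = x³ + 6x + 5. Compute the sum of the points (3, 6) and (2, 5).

(3, 1)

(3, 6) + (2, 5). λ = (5 - 6)/(2 - 3) ≡ 6/6 mod 7. 6⁻¹ ≡ 6 (mod 7), so λ ≡ 1.
  x = λ² - 3 - 2 = 1 - 5 ≡ 3; y = λ·(3 - 3) - 6 ≡ 1. → (3, 1)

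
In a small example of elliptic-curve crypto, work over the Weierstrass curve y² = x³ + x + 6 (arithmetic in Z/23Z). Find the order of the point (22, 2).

7

2P: tangent at (22, 2): λ = (3·22² + 1)/(2·2) ≡ 4/4. 4⁻¹ ≡ 6 (mod 23), so λ ≡ 4·6 ≡ 1.
  x = λ² - 22 - 22 = 1 - 44 ≡ 3; y = λ·(22 - 3) - 2 ≡ 17. → (3, 17)
3P: (3, 17) + (22, 2). λ = (2 - 17)/(22 - 3) ≡ 8/19 mod 23. 19⁻¹ ≡ 17 (mod 23), so λ ≡ 21.
  x = λ² - 3 - 22 = 441 - 25 ≡ 2; y = λ·(3 - 2) - 17 ≡ 4. → (2, 4)
4P: (2, 4) + (22, 2). λ = (2 - 4)/(22 - 2) ≡ 21/20 mod 23. 20⁻¹ ≡ 15 (mod 23), so λ ≡ 16.
  x = λ² - 2 - 22 = 256 - 24 ≡ 2; y = λ·(2 - 2) - 4 ≡ 19. → (2, 19)
5P: (2, 19) + (22, 2). λ = (2 - 19)/(22 - 2) ≡ 6/20 mod 23. 20⁻¹ ≡ 15 (mod 23), so λ ≡ 21.
  x = λ² - 2 - 22 = 441 - 24 ≡ 3; y = λ·(2 - 3) - 19 ≡ 6. → (3, 6)
6P: (3, 6) + (22, 2). λ = (2 - 6)/(22 - 3) ≡ 19/19 mod 23. 19⁻¹ ≡ 17 (mod 23) since 19·17 = 323 ≡ 1, so λ ≡ 1.
  x = λ² - 3 - 22 = 1 - 25 ≡ 22; y = λ·(3 - 22) - 6 ≡ 21. → (22, 21)
7P: (22, 21) + (22, 2): same x and y₁ ≡ -y₂, so the sum is the point at infinity.
7P = the point at infinity, so the order is 7.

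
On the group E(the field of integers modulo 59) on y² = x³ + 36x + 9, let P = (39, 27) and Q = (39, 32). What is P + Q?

The two points share x = 39 and their y-coordinates satisfy 27 + 32 ≡ 0 (mod 59), so they are inverses. Their sum is O.

O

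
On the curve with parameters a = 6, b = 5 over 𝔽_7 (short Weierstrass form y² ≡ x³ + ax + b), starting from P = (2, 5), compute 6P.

Repeated addition: build up to 6P.
2P: tangent at (2, 5): λ = (3·2² + 6)/(2·5) ≡ 4/3. 3⁻¹ ≡ 5 (mod 7), so λ ≡ 4·5 ≡ 6.
  x = λ² - 2 - 2 = 36 - 4 ≡ 4; y = λ·(2 - 4) - 5 ≡ 4. → (4, 4)
3P: (4, 4) + (2, 5). λ = (5 - 4)/(2 - 4) ≡ 1/5 mod 7. 5⁻¹ ≡ 3 (mod 7) since 5·3 = 15 ≡ 1, so λ ≡ 3.
  x = λ² - 4 - 2 = 9 - 6 ≡ 3; y = λ·(4 - 3) - 4 ≡ 6. → (3, 6)
4P: (3, 6) + (2, 5). λ = (5 - 6)/(2 - 3) ≡ 6/6 mod 7. 6⁻¹ ≡ 6 (mod 7), so λ ≡ 1.
  x = λ² - 3 - 2 = 1 - 5 ≡ 3; y = λ·(3 - 3) - 6 ≡ 1. → (3, 1)
5P: (3, 1) + (2, 5). λ = (5 - 1)/(2 - 3) ≡ 4/6 mod 7. 6⁻¹ ≡ 6 (mod 7), so λ ≡ 3.
  x = λ² - 3 - 2 = 9 - 5 ≡ 4; y = λ·(3 - 4) - 1 ≡ 3. → (4, 3)
6P: (4, 3) + (2, 5). λ = (5 - 3)/(2 - 4) ≡ 2/5 mod 7. 5⁻¹ ≡ 3 (mod 7) since 5·3 = 15 ≡ 1, so λ ≡ 6.
  x = λ² - 4 - 2 = 36 - 6 ≡ 2; y = λ·(4 - 2) - 3 ≡ 2. → (2, 2)

(2, 2)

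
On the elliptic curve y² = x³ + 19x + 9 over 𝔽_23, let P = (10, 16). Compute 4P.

Double-and-add on 4 = (100)₂. Start with P = (10, 16) for the leading 1-bit.
double: tangent at (10, 16): λ = (3·10² + 19)/(2·16) ≡ 20/9. 9⁻¹ ≡ 18 (mod 23) since 9·18 = 162 ≡ 1, so λ ≡ 20·18 ≡ 15.
  x = λ² - 10 - 10 = 225 - 20 ≡ 21; y = λ·(10 - 21) - 16 ≡ 3. → (21, 3)
double: tangent at (21, 3): λ = (3·21² + 19)/(2·3) ≡ 8/6. 6⁻¹ ≡ 4 (mod 23), so λ ≡ 8·4 ≡ 9.
  x = λ² - 21 - 21 = 81 - 42 ≡ 16; y = λ·(21 - 16) - 3 ≡ 19. → (16, 19)

(16, 19)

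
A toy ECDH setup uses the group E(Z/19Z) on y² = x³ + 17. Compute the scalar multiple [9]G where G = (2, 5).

Double-and-add on 9 = (1001)₂. Start with G = (2, 5) for the leading 1-bit.
double: tangent at (2, 5): λ = (3·2² + 0)/(2·5) ≡ 12/10. 10⁻¹ ≡ 2 (mod 19) since 10·2 = 20 ≡ 1, so λ ≡ 12·2 ≡ 5.
  x = λ² - 2 - 2 = 25 - 4 ≡ 2; y = λ·(2 - 2) - 5 ≡ 14. → (2, 14)
double: tangent at (2, 14): λ = (3·2² + 0)/(2·14) ≡ 12/9. 9⁻¹ ≡ 17 (mod 19) since 9·17 = 153 ≡ 1, so λ ≡ 12·17 ≡ 14.
  x = λ² - 2 - 2 = 196 - 4 ≡ 2; y = λ·(2 - 2) - 14 ≡ 5. → (2, 5)
double: tangent at (2, 5): λ = (3·2² + 0)/(2·5) ≡ 12/10. 10⁻¹ ≡ 2 (mod 19), so λ ≡ 12·2 ≡ 5.
  x = λ² - 2 - 2 = 25 - 4 ≡ 2; y = λ·(2 - 2) - 5 ≡ 14. → (2, 14)
add G: (2, 14) + (2, 5): same x and y₁ ≡ -y₂, so the sum is O.

O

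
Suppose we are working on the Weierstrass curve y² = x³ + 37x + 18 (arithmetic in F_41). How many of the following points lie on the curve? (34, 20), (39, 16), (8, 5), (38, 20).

1

(34, 20): 20² ≡ 31, rhs ≡ 31 → on.
(39, 16): 16² ≡ 10, rhs ≡ 18 → off.
(8, 5): 5² ≡ 25, rhs ≡ 6 → off.
(38, 20): 20² ≡ 31, rhs ≡ 3 → off.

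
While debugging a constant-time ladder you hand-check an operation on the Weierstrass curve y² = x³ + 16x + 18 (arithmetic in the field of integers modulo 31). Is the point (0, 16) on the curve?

no

y² = 16² ≡ 8; x³ + 16x + 18 = 18 ≡ 18 (mod 31). 8 ≠ 18.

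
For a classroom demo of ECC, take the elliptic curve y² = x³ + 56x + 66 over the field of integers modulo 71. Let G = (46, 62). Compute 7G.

Repeated addition: build up to 7G.
2G: tangent at (46, 62): λ = (3·46² + 56)/(2·62) ≡ 14/53. 53⁻¹ ≡ 67 (mod 71), so λ ≡ 14·67 ≡ 15.
  x = λ² - 46 - 46 = 225 - 92 ≡ 62; y = λ·(46 - 62) - 62 ≡ 53. → (62, 53)
3G: (62, 53) + (46, 62). λ = (62 - 53)/(46 - 62) ≡ 9/55 mod 71. 55⁻¹ ≡ 31 (mod 71), so λ ≡ 66.
  x = λ² - 62 - 46 = 4356 - 108 ≡ 59; y = λ·(62 - 59) - 53 ≡ 3. → (59, 3)
4G: (59, 3) + (46, 62). λ = (62 - 3)/(46 - 59) ≡ 59/58 mod 71. 58⁻¹ ≡ 60 (mod 71), so λ ≡ 61.
  x = λ² - 59 - 46 = 3721 - 105 ≡ 66; y = λ·(59 - 66) - 3 ≡ 67. → (66, 67)
5G: (66, 67) + (46, 62). λ = (62 - 67)/(46 - 66) ≡ 66/51 mod 71. 51⁻¹ ≡ 39 (mod 71), so λ ≡ 18.
  x = λ² - 66 - 46 = 324 - 112 ≡ 70; y = λ·(66 - 70) - 67 ≡ 3. → (70, 3)
6G: (70, 3) + (46, 62). λ = (62 - 3)/(46 - 70) ≡ 59/47 mod 71. 47⁻¹ ≡ 68 (mod 71), so λ ≡ 36.
  x = λ² - 70 - 46 = 1296 - 116 ≡ 44; y = λ·(70 - 44) - 3 ≡ 10. → (44, 10)
7G: (44, 10) + (46, 62). λ = (62 - 10)/(46 - 44) ≡ 52/2 mod 71. 2⁻¹ ≡ 36 (mod 71), so λ ≡ 26.
  x = λ² - 44 - 46 = 676 - 90 ≡ 18; y = λ·(44 - 18) - 10 ≡ 27. → (18, 27)

(18, 27)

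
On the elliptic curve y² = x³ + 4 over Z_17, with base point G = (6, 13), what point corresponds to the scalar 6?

Repeated addition: build up to 6G.
2G: tangent at (6, 13): λ = (3·6² + 0)/(2·13) ≡ 6/9. 9⁻¹ ≡ 2 (mod 17) since 9·2 = 18 ≡ 1, so λ ≡ 6·2 ≡ 12.
  x = λ² - 6 - 6 = 144 - 12 ≡ 13; y = λ·(6 - 13) - 13 ≡ 5. → (13, 5)
3G: (13, 5) + (6, 13). λ = (13 - 5)/(6 - 13) ≡ 8/10 mod 17. 10⁻¹ ≡ 12 (mod 17), so λ ≡ 11.
  x = λ² - 13 - 6 = 121 - 19 ≡ 0; y = λ·(13 - 0) - 5 ≡ 2. → (0, 2)
4G: (0, 2) + (6, 13). λ = (13 - 2)/(6 - 0) ≡ 11/6 mod 17. 6⁻¹ ≡ 3 (mod 17) since 6·3 = 18 ≡ 1, so λ ≡ 16.
  x = λ² - 0 - 6 = 256 - 6 ≡ 12; y = λ·(0 - 12) - 2 ≡ 10. → (12, 10)
5G: (12, 10) + (6, 13). λ = (13 - 10)/(6 - 12) ≡ 3/11 mod 17. 11⁻¹ ≡ 14 (mod 17), so λ ≡ 8.
  x = λ² - 12 - 6 = 64 - 18 ≡ 12; y = λ·(12 - 12) - 10 ≡ 7. → (12, 7)
6G: (12, 7) + (6, 13). λ = (13 - 7)/(6 - 12) ≡ 6/11 mod 17. 11⁻¹ ≡ 14 (mod 17) since 11·14 = 154 ≡ 1, so λ ≡ 16.
  x = λ² - 12 - 6 = 256 - 18 ≡ 0; y = λ·(12 - 0) - 7 ≡ 15. → (0, 15)

(0, 15)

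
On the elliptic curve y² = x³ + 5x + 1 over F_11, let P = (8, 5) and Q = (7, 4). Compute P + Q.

(8, 6)

(8, 5) + (7, 4). λ = (4 - 5)/(7 - 8) ≡ 10/10 mod 11. 10⁻¹ ≡ 10 (mod 11), so λ ≡ 1.
  x = λ² - 8 - 7 = 1 - 15 ≡ 8; y = λ·(8 - 8) - 5 ≡ 6. → (8, 6)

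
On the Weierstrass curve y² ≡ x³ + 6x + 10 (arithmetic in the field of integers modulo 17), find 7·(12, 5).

Write Q = (12, 5).
Double-and-add on 7 = (111)₂. Start with Q = (12, 5) for the leading 1-bit.
double: tangent at (12, 5): λ = (3·12² + 6)/(2·5) ≡ 13/10. 10⁻¹ ≡ 12 (mod 17), so λ ≡ 13·12 ≡ 3.
  x = λ² - 12 - 12 = 9 - 24 ≡ 2; y = λ·(12 - 2) - 5 ≡ 8. → (2, 8)
add Q: (2, 8) + (12, 5). λ = (5 - 8)/(12 - 2) ≡ 14/10 mod 17. 10⁻¹ ≡ 12 (mod 17), so λ ≡ 15.
  x = λ² - 2 - 12 = 225 - 14 ≡ 7; y = λ·(2 - 7) - 8 ≡ 2. → (7, 2)
double: tangent at (7, 2): λ = (3·7² + 6)/(2·2) ≡ 0/4. 4⁻¹ ≡ 13 (mod 17) since 4·13 = 52 ≡ 1, so λ ≡ 0·13 ≡ 0.
  x = λ² - 7 - 7 = 0 - 14 ≡ 3; y = λ·(7 - 3) - 2 ≡ 15. → (3, 15)
add Q: (3, 15) + (12, 5). λ = (5 - 15)/(12 - 3) ≡ 7/9 mod 17. 9⁻¹ ≡ 2 (mod 17), so λ ≡ 14.
  x = λ² - 3 - 12 = 196 - 15 ≡ 11; y = λ·(3 - 11) - 15 ≡ 9. → (11, 9)

(11, 9)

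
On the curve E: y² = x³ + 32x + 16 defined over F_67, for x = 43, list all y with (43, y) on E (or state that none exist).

none

x³ + 32x + 16 = 80899 ≡ 30 (mod 67).
30 is a non-residue mod 67; no y exists.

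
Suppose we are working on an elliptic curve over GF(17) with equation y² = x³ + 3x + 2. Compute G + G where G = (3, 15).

(12, 10)

tangent at (3, 15): λ = (3·3² + 3)/(2·15) ≡ 13/13. 13⁻¹ ≡ 4 (mod 17) since 13·4 = 52 ≡ 1, so λ ≡ 13·4 ≡ 1.
  x = λ² - 3 - 3 = 1 - 6 ≡ 12; y = λ·(3 - 12) - 15 ≡ 10. → (12, 10)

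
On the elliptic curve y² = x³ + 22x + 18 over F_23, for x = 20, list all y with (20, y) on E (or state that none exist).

none

x³ + 22x + 18 = 8458 ≡ 17 (mod 23).
17 is a non-residue mod 23; no y exists.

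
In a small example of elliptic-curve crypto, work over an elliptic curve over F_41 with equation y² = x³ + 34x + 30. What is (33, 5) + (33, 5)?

(20, 10)

tangent at (33, 5): λ = (3·33² + 34)/(2·5) ≡ 21/10. 10⁻¹ ≡ 37 (mod 41), so λ ≡ 21·37 ≡ 39.
  x = λ² - 33 - 33 = 1521 - 66 ≡ 20; y = λ·(33 - 20) - 5 ≡ 10. → (20, 10)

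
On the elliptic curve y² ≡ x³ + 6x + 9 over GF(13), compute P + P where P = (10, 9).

tangent at (10, 9): λ = (3·10² + 6)/(2·9) ≡ 7/5. 5⁻¹ ≡ 8 (mod 13), so λ ≡ 7·8 ≡ 4.
  x = λ² - 10 - 10 = 16 - 20 ≡ 9; y = λ·(10 - 9) - 9 ≡ 8. → (9, 8)

(9, 8)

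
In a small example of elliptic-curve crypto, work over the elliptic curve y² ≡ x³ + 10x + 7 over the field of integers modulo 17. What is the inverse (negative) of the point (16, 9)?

(16, 8)

-(16, 9) = (16, -9 mod 17) = (16, 8).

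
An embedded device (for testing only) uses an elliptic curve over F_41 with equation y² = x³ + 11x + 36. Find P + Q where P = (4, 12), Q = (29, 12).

(4, 12) + (29, 12). λ = (12 - 12)/(29 - 4) ≡ 0/25 mod 41. 25⁻¹ ≡ 23 (mod 41) since 25·23 = 575 ≡ 1, so λ ≡ 0.
  x = λ² - 4 - 29 = 0 - 33 ≡ 8; y = λ·(4 - 8) - 12 ≡ 29. → (8, 29)

(8, 29)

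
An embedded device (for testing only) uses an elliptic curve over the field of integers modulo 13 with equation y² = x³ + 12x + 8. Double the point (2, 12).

tangent at (2, 12): λ = (3·2² + 12)/(2·12) ≡ 11/11. 11⁻¹ ≡ 6 (mod 13) since 11·6 = 66 ≡ 1, so λ ≡ 11·6 ≡ 1.
  x = λ² - 2 - 2 = 1 - 4 ≡ 10; y = λ·(2 - 10) - 12 ≡ 6. → (10, 6)

(10, 6)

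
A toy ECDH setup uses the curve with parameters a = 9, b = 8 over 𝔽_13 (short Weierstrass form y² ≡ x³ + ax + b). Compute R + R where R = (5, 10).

(4, 2)

tangent at (5, 10): λ = (3·5² + 9)/(2·10) ≡ 6/7. 7⁻¹ ≡ 2 (mod 13) since 7·2 = 14 ≡ 1, so λ ≡ 6·2 ≡ 12.
  x = λ² - 5 - 5 = 144 - 10 ≡ 4; y = λ·(5 - 4) - 10 ≡ 2. → (4, 2)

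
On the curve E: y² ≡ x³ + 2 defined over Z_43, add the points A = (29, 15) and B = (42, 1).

(29, 15) + (42, 1). λ = (1 - 15)/(42 - 29) ≡ 29/13 mod 43. 13⁻¹ ≡ 10 (mod 43), so λ ≡ 32.
  x = λ² - 29 - 42 = 1024 - 71 ≡ 7; y = λ·(29 - 7) - 15 ≡ 1. → (7, 1)

(7, 1)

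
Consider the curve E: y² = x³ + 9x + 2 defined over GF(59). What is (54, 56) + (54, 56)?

tangent at (54, 56): λ = (3·54² + 9)/(2·56) ≡ 25/53. 53⁻¹ ≡ 49 (mod 59) since 53·49 = 2597 ≡ 1, so λ ≡ 25·49 ≡ 45.
  x = λ² - 54 - 54 = 2025 - 108 ≡ 29; y = λ·(54 - 29) - 56 ≡ 7. → (29, 7)

(29, 7)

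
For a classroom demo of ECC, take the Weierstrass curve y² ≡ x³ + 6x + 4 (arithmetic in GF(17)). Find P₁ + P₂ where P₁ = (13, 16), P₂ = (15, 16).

(13, 16) + (15, 16). λ = (16 - 16)/(15 - 13) ≡ 0/2 mod 17. 2⁻¹ ≡ 9 (mod 17), so λ ≡ 0.
  x = λ² - 13 - 15 = 0 - 28 ≡ 6; y = λ·(13 - 6) - 16 ≡ 1. → (6, 1)

(6, 1)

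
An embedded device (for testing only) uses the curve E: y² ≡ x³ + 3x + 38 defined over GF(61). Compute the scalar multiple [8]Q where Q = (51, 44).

(39, 50)

Double-and-add on 8 = (1000)₂. Start with Q = (51, 44) for the leading 1-bit.
double: tangent at (51, 44): λ = (3·51² + 3)/(2·44) ≡ 59/27. 27⁻¹ ≡ 52 (mod 61), so λ ≡ 59·52 ≡ 18.
  x = λ² - 51 - 51 = 324 - 102 ≡ 39; y = λ·(51 - 39) - 44 ≡ 50. → (39, 50)
double: tangent at (39, 50): λ = (3·39² + 3)/(2·50) ≡ 52/39. 39⁻¹ ≡ 36 (mod 61), so λ ≡ 52·36 ≡ 42.
  x = λ² - 39 - 39 = 1764 - 78 ≡ 39; y = λ·(39 - 39) - 50 ≡ 11. → (39, 11)
double: tangent at (39, 11): λ = (3·39² + 3)/(2·11) ≡ 52/22. 22⁻¹ ≡ 25 (mod 61), so λ ≡ 52·25 ≡ 19.
  x = λ² - 39 - 39 = 361 - 78 ≡ 39; y = λ·(39 - 39) - 11 ≡ 50. → (39, 50)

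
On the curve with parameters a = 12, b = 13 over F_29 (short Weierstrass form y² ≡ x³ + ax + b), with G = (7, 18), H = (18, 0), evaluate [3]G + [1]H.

First 3G:
Repeated addition: build up to 3G.
2G: tangent at (7, 18): λ = (3·7² + 12)/(2·18) ≡ 14/7. 7⁻¹ ≡ 25 (mod 29) since 7·25 = 175 ≡ 1, so λ ≡ 14·25 ≡ 2.
  x = λ² - 7 - 7 = 4 - 14 ≡ 19; y = λ·(7 - 19) - 18 ≡ 16. → (19, 16)
3G: (19, 16) + (7, 18). λ = (18 - 16)/(7 - 19) ≡ 2/17 mod 29. 17⁻¹ ≡ 12 (mod 29), so λ ≡ 24.
  x = λ² - 19 - 7 = 576 - 26 ≡ 28; y = λ·(19 - 28) - 16 ≡ 0. → (28, 0)
3G = (28, 0).
Finally 3G + H:
(28, 0) + (18, 0). λ = (0 - 0)/(18 - 28) ≡ 0/19 mod 29. 19⁻¹ ≡ 26 (mod 29) since 19·26 = 494 ≡ 1, so λ ≡ 0.
  x = λ² - 28 - 18 = 0 - 46 ≡ 12; y = λ·(28 - 12) - 0 ≡ 0. → (12, 0)

(12, 0)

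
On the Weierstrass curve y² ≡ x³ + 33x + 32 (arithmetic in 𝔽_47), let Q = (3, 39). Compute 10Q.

(0, 28)

Repeated addition: build up to 10Q.
2Q: tangent at (3, 39): λ = (3·3² + 33)/(2·39) ≡ 13/31. 31⁻¹ ≡ 44 (mod 47), so λ ≡ 13·44 ≡ 8.
  x = λ² - 3 - 3 = 64 - 6 ≡ 11; y = λ·(3 - 11) - 39 ≡ 38. → (11, 38)
3Q: (11, 38) + (3, 39). λ = (39 - 38)/(3 - 11) ≡ 1/39 mod 47. 39⁻¹ ≡ 41 (mod 47) since 39·41 = 1599 ≡ 1, so λ ≡ 41.
  x = λ² - 11 - 3 = 1681 - 14 ≡ 22; y = λ·(11 - 22) - 38 ≡ 28. → (22, 28)
4Q: (22, 28) + (3, 39). λ = (39 - 28)/(3 - 22) ≡ 11/28 mod 47. 28⁻¹ ≡ 42 (mod 47), so λ ≡ 39.
  x = λ² - 22 - 3 = 1521 - 25 ≡ 39; y = λ·(22 - 39) - 28 ≡ 14. → (39, 14)
5Q: (39, 14) + (3, 39). λ = (39 - 14)/(3 - 39) ≡ 25/11 mod 47. 11⁻¹ ≡ 30 (mod 47), so λ ≡ 45.
  x = λ² - 39 - 3 = 2025 - 42 ≡ 9; y = λ·(39 - 9) - 14 ≡ 20. → (9, 20)
6Q: (9, 20) + (3, 39). λ = (39 - 20)/(3 - 9) ≡ 19/41 mod 47. 41⁻¹ ≡ 39 (mod 47) since 41·39 = 1599 ≡ 1, so λ ≡ 36.
  x = λ² - 9 - 3 = 1296 - 12 ≡ 15; y = λ·(9 - 15) - 20 ≡ 46. → (15, 46)
7Q: (15, 46) + (3, 39). λ = (39 - 46)/(3 - 15) ≡ 40/35 mod 47. 35⁻¹ ≡ 43 (mod 47), so λ ≡ 28.
  x = λ² - 15 - 3 = 784 - 18 ≡ 14; y = λ·(15 - 14) - 46 ≡ 29. → (14, 29)
8Q: (14, 29) + (3, 39). λ = (39 - 29)/(3 - 14) ≡ 10/36 mod 47. 36⁻¹ ≡ 17 (mod 47) since 36·17 = 612 ≡ 1, so λ ≡ 29.
  x = λ² - 14 - 3 = 841 - 17 ≡ 25; y = λ·(14 - 25) - 29 ≡ 28. → (25, 28)
9Q: (25, 28) + (3, 39). λ = (39 - 28)/(3 - 25) ≡ 11/25 mod 47. 25⁻¹ ≡ 32 (mod 47), so λ ≡ 23.
  x = λ² - 25 - 3 = 529 - 28 ≡ 31; y = λ·(25 - 31) - 28 ≡ 22. → (31, 22)
10Q: (31, 22) + (3, 39). λ = (39 - 22)/(3 - 31) ≡ 17/19 mod 47. 19⁻¹ ≡ 5 (mod 47), so λ ≡ 38.
  x = λ² - 31 - 3 = 1444 - 34 ≡ 0; y = λ·(31 - 0) - 22 ≡ 28. → (0, 28)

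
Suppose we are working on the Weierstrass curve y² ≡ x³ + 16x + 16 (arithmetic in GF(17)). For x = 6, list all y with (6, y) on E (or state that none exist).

none

x³ + 16x + 16 = 328 ≡ 5 (mod 17).
5 is a non-residue mod 17; no y exists.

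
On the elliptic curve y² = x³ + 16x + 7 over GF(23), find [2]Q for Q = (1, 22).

(2, 22)

tangent at (1, 22): λ = (3·1² + 16)/(2·22) ≡ 19/21. 21⁻¹ ≡ 11 (mod 23) since 21·11 = 231 ≡ 1, so λ ≡ 19·11 ≡ 2.
  x = λ² - 1 - 1 = 4 - 2 ≡ 2; y = λ·(1 - 2) - 22 ≡ 22. → (2, 22)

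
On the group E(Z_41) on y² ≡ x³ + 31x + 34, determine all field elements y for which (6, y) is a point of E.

x³ + 31x + 34 = 436 ≡ 26 (mod 41).
26 is a non-residue mod 41; no y exists.

none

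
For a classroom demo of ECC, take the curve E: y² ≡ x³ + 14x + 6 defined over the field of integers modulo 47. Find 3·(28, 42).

(7, 27)

Write Q = (28, 42).
Repeated addition: build up to 3Q.
2Q: tangent at (28, 42): λ = (3·28² + 14)/(2·42) ≡ 16/37. 37⁻¹ ≡ 14 (mod 47), so λ ≡ 16·14 ≡ 36.
  x = λ² - 28 - 28 = 1296 - 56 ≡ 18; y = λ·(28 - 18) - 42 ≡ 36. → (18, 36)
3Q: (18, 36) + (28, 42). λ = (42 - 36)/(28 - 18) ≡ 6/10 mod 47. 10⁻¹ ≡ 33 (mod 47), so λ ≡ 10.
  x = λ² - 18 - 28 = 100 - 46 ≡ 7; y = λ·(18 - 7) - 36 ≡ 27. → (7, 27)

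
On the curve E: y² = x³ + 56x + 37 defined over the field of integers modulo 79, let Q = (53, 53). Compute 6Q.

(20, 25)

Double-and-add on 6 = (110)₂. Start with Q = (53, 53) for the leading 1-bit.
double: tangent at (53, 53): λ = (3·53² + 56)/(2·53) ≡ 30/27. 27⁻¹ ≡ 41 (mod 79) since 27·41 = 1107 ≡ 1, so λ ≡ 30·41 ≡ 45.
  x = λ² - 53 - 53 = 2025 - 106 ≡ 23; y = λ·(53 - 23) - 53 ≡ 33. → (23, 33)
add Q: (23, 33) + (53, 53). λ = (53 - 33)/(53 - 23) ≡ 20/30 mod 79. 30⁻¹ ≡ 29 (mod 79) since 30·29 = 870 ≡ 1, so λ ≡ 27.
  x = λ² - 23 - 53 = 729 - 76 ≡ 21; y = λ·(23 - 21) - 33 ≡ 21. → (21, 21)
double: tangent at (21, 21): λ = (3·21² + 56)/(2·21) ≡ 36/42. 42⁻¹ ≡ 32 (mod 79), so λ ≡ 36·32 ≡ 46.
  x = λ² - 21 - 21 = 2116 - 42 ≡ 20; y = λ·(21 - 20) - 21 ≡ 25. → (20, 25)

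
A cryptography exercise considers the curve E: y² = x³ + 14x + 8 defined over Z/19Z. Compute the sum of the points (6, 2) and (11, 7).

(6, 2) + (11, 7). λ = (7 - 2)/(11 - 6) ≡ 5/5 mod 19. 5⁻¹ ≡ 4 (mod 19), so λ ≡ 1.
  x = λ² - 6 - 11 = 1 - 17 ≡ 3; y = λ·(6 - 3) - 2 ≡ 1. → (3, 1)

(3, 1)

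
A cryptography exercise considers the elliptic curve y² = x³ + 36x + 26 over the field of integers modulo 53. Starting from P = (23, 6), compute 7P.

Double-and-add on 7 = (111)₂. Start with P = (23, 6) for the leading 1-bit.
double: tangent at (23, 6): λ = (3·23² + 36)/(2·6) ≡ 33/12. 12⁻¹ ≡ 31 (mod 53), so λ ≡ 33·31 ≡ 16.
  x = λ² - 23 - 23 = 256 - 46 ≡ 51; y = λ·(23 - 51) - 6 ≡ 23. → (51, 23)
add P: (51, 23) + (23, 6). λ = (6 - 23)/(23 - 51) ≡ 36/25 mod 53. 25⁻¹ ≡ 17 (mod 53), so λ ≡ 29.
  x = λ² - 51 - 23 = 841 - 74 ≡ 25; y = λ·(51 - 25) - 23 ≡ 42. → (25, 42)
double: tangent at (25, 42): λ = (3·25² + 36)/(2·42) ≡ 3/31. 31⁻¹ ≡ 12 (mod 53), so λ ≡ 3·12 ≡ 36.
  x = λ² - 25 - 25 = 1296 - 50 ≡ 27; y = λ·(25 - 27) - 42 ≡ 45. → (27, 45)
add P: (27, 45) + (23, 6). λ = (6 - 45)/(23 - 27) ≡ 14/49 mod 53. 49⁻¹ ≡ 13 (mod 53), so λ ≡ 23.
  x = λ² - 27 - 23 = 529 - 50 ≡ 2; y = λ·(27 - 2) - 45 ≡ 0. → (2, 0)

(2, 0)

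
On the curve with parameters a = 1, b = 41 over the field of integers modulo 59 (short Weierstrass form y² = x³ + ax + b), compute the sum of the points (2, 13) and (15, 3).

(2, 13) + (15, 3). λ = (3 - 13)/(15 - 2) ≡ 49/13 mod 59. 13⁻¹ ≡ 50 (mod 59), so λ ≡ 31.
  x = λ² - 2 - 15 = 961 - 17 ≡ 0; y = λ·(2 - 0) - 13 ≡ 49. → (0, 49)

(0, 49)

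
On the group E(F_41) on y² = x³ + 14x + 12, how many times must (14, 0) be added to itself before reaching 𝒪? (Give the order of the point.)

2

2P: (14, 0) + (14, 0): same x and y₁ ≡ -y₂, so the sum is 𝒪.
2P = 𝒪, so the order is 2.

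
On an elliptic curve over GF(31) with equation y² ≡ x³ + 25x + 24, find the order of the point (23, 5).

7

2P: tangent at (23, 5): λ = (3·23² + 25)/(2·5) ≡ 0/10. 10⁻¹ ≡ 28 (mod 31), so λ ≡ 0·28 ≡ 0.
  x = λ² - 23 - 23 = 0 - 46 ≡ 16; y = λ·(23 - 16) - 5 ≡ 26. → (16, 26)
3P: (16, 26) + (23, 5). λ = (5 - 26)/(23 - 16) ≡ 10/7 mod 31. 7⁻¹ ≡ 9 (mod 31), so λ ≡ 28.
  x = λ² - 16 - 23 = 784 - 39 ≡ 1; y = λ·(16 - 1) - 26 ≡ 22. → (1, 22)
4P: (1, 22) + (23, 5). λ = (5 - 22)/(23 - 1) ≡ 14/22 mod 31. 22⁻¹ ≡ 24 (mod 31) since 22·24 = 528 ≡ 1, so λ ≡ 26.
  x = λ² - 1 - 23 = 676 - 24 ≡ 1; y = λ·(1 - 1) - 22 ≡ 9. → (1, 9)
5P: (1, 9) + (23, 5). λ = (5 - 9)/(23 - 1) ≡ 27/22 mod 31. 22⁻¹ ≡ 24 (mod 31) since 22·24 = 528 ≡ 1, so λ ≡ 28.
  x = λ² - 1 - 23 = 784 - 24 ≡ 16; y = λ·(1 - 16) - 9 ≡ 5. → (16, 5)
6P: (16, 5) + (23, 5). λ = (5 - 5)/(23 - 16) ≡ 0/7 mod 31. 7⁻¹ ≡ 9 (mod 31) since 7·9 = 63 ≡ 1, so λ ≡ 0.
  x = λ² - 16 - 23 = 0 - 39 ≡ 23; y = λ·(16 - 23) - 5 ≡ 26. → (23, 26)
7P: (23, 26) + (23, 5): same x and y₁ ≡ -y₂, so the sum is O.
7P = O, so the order is 7.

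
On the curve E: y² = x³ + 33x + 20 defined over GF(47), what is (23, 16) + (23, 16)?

tangent at (23, 16): λ = (3·23² + 33)/(2·16) ≡ 22/32. 32⁻¹ ≡ 25 (mod 47), so λ ≡ 22·25 ≡ 33.
  x = λ² - 23 - 23 = 1089 - 46 ≡ 9; y = λ·(23 - 9) - 16 ≡ 23. → (9, 23)

(9, 23)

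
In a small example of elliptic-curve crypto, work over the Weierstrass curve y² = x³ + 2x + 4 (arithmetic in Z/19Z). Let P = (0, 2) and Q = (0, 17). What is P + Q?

O

The two points share x = 0 and their y-coordinates satisfy 2 + 17 ≡ 0 (mod 19), so they are inverses. Their sum is ∞.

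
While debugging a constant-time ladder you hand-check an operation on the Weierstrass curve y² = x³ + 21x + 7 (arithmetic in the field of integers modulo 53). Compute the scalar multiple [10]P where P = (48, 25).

Repeated addition: build up to 10P.
2P: tangent at (48, 25): λ = (3·48² + 21)/(2·25) ≡ 43/50. 50⁻¹ ≡ 35 (mod 53), so λ ≡ 43·35 ≡ 21.
  x = λ² - 48 - 48 = 441 - 96 ≡ 27; y = λ·(48 - 27) - 25 ≡ 45. → (27, 45)
3P: (27, 45) + (48, 25). λ = (25 - 45)/(48 - 27) ≡ 33/21 mod 53. 21⁻¹ ≡ 48 (mod 53) since 21·48 = 1008 ≡ 1, so λ ≡ 47.
  x = λ² - 27 - 48 = 2209 - 75 ≡ 14; y = λ·(27 - 14) - 45 ≡ 36. → (14, 36)
4P: (14, 36) + (48, 25). λ = (25 - 36)/(48 - 14) ≡ 42/34 mod 53. 34⁻¹ ≡ 39 (mod 53), so λ ≡ 48.
  x = λ² - 14 - 48 = 2304 - 62 ≡ 16; y = λ·(14 - 16) - 36 ≡ 27. → (16, 27)
5P: (16, 27) + (48, 25). λ = (25 - 27)/(48 - 16) ≡ 51/32 mod 53. 32⁻¹ ≡ 5 (mod 53) since 32·5 = 160 ≡ 1, so λ ≡ 43.
  x = λ² - 16 - 48 = 1849 - 64 ≡ 36; y = λ·(16 - 36) - 27 ≡ 14. → (36, 14)
6P: (36, 14) + (48, 25). λ = (25 - 14)/(48 - 36) ≡ 11/12 mod 53. 12⁻¹ ≡ 31 (mod 53), so λ ≡ 23.
  x = λ² - 36 - 48 = 529 - 84 ≡ 21; y = λ·(36 - 21) - 14 ≡ 13. → (21, 13)
7P: (21, 13) + (48, 25). λ = (25 - 13)/(48 - 21) ≡ 12/27 mod 53. 27⁻¹ ≡ 2 (mod 53) since 27·2 = 54 ≡ 1, so λ ≡ 24.
  x = λ² - 21 - 48 = 576 - 69 ≡ 30; y = λ·(21 - 30) - 13 ≡ 36. → (30, 36)
8P: (30, 36) + (48, 25). λ = (25 - 36)/(48 - 30) ≡ 42/18 mod 53. 18⁻¹ ≡ 3 (mod 53) since 18·3 = 54 ≡ 1, so λ ≡ 20.
  x = λ² - 30 - 48 = 400 - 78 ≡ 4; y = λ·(30 - 4) - 36 ≡ 7. → (4, 7)
9P: (4, 7) + (48, 25). λ = (25 - 7)/(48 - 4) ≡ 18/44 mod 53. 44⁻¹ ≡ 47 (mod 53), so λ ≡ 51.
  x = λ² - 4 - 48 = 2601 - 52 ≡ 5; y = λ·(4 - 5) - 7 ≡ 48. → (5, 48)
10P: (5, 48) + (48, 25). λ = (25 - 48)/(48 - 5) ≡ 30/43 mod 53. 43⁻¹ ≡ 37 (mod 53) since 43·37 = 1591 ≡ 1, so λ ≡ 50.
  x = λ² - 5 - 48 = 2500 - 53 ≡ 9; y = λ·(5 - 9) - 48 ≡ 17. → (9, 17)

(9, 17)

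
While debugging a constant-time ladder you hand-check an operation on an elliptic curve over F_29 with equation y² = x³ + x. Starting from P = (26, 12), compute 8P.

Repeated addition: build up to 8P.
2P: tangent at (26, 12): λ = (3·26² + 1)/(2·12) ≡ 28/24. 24⁻¹ ≡ 23 (mod 29), so λ ≡ 28·23 ≡ 6.
  x = λ² - 26 - 26 = 36 - 52 ≡ 13; y = λ·(26 - 13) - 12 ≡ 8. → (13, 8)
3P: (13, 8) + (26, 12). λ = (12 - 8)/(26 - 13) ≡ 4/13 mod 29. 13⁻¹ ≡ 9 (mod 29) since 13·9 = 117 ≡ 1, so λ ≡ 7.
  x = λ² - 13 - 26 = 49 - 39 ≡ 10; y = λ·(13 - 10) - 8 ≡ 13. → (10, 13)
4P: (10, 13) + (26, 12). λ = (12 - 13)/(26 - 10) ≡ 28/16 mod 29. 16⁻¹ ≡ 20 (mod 29), so λ ≡ 9.
  x = λ² - 10 - 26 = 81 - 36 ≡ 16; y = λ·(10 - 16) - 13 ≡ 20. → (16, 20)
5P: (16, 20) + (26, 12). λ = (12 - 20)/(26 - 16) ≡ 21/10 mod 29. 10⁻¹ ≡ 3 (mod 29) since 10·3 = 30 ≡ 1, so λ ≡ 5.
  x = λ² - 16 - 26 = 25 - 42 ≡ 12; y = λ·(16 - 12) - 20 ≡ 0. → (12, 0)
6P: (12, 0) + (26, 12). λ = (12 - 0)/(26 - 12) ≡ 12/14 mod 29. 14⁻¹ ≡ 27 (mod 29), so λ ≡ 5.
  x = λ² - 12 - 26 = 25 - 38 ≡ 16; y = λ·(12 - 16) - 0 ≡ 9. → (16, 9)
7P: (16, 9) + (26, 12). λ = (12 - 9)/(26 - 16) ≡ 3/10 mod 29. 10⁻¹ ≡ 3 (mod 29), so λ ≡ 9.
  x = λ² - 16 - 26 = 81 - 42 ≡ 10; y = λ·(16 - 10) - 9 ≡ 16. → (10, 16)
8P: (10, 16) + (26, 12). λ = (12 - 16)/(26 - 10) ≡ 25/16 mod 29. 16⁻¹ ≡ 20 (mod 29), so λ ≡ 7.
  x = λ² - 10 - 26 = 49 - 36 ≡ 13; y = λ·(10 - 13) - 16 ≡ 21. → (13, 21)

(13, 21)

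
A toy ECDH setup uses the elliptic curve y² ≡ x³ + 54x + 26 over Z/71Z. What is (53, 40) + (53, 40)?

tangent at (53, 40): λ = (3·53² + 54)/(2·40) ≡ 32/9. 9⁻¹ ≡ 8 (mod 71), so λ ≡ 32·8 ≡ 43.
  x = λ² - 53 - 53 = 1849 - 106 ≡ 39; y = λ·(53 - 39) - 40 ≡ 65. → (39, 65)

(39, 65)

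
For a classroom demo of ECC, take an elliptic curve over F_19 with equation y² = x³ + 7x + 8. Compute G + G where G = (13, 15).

tangent at (13, 15): λ = (3·13² + 7)/(2·15) ≡ 1/11. 11⁻¹ ≡ 7 (mod 19), so λ ≡ 1·7 ≡ 7.
  x = λ² - 13 - 13 = 49 - 26 ≡ 4; y = λ·(13 - 4) - 15 ≡ 10. → (4, 10)

(4, 10)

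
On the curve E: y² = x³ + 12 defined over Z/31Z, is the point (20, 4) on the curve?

y² = 4² ≡ 16; x³ + 0x + 12 = 8012 ≡ 14 (mod 31). 16 ≠ 14.

no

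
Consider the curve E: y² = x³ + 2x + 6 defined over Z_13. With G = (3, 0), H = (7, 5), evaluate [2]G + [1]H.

First 2G:
Repeated addition: build up to 2G.
2G: (3, 0) + (3, 0): same x and y₁ ≡ -y₂, so the sum is O.
2G = O.
Finally 2G + H:
O + (7, 5) = (7, 5) (identity).

(7, 5)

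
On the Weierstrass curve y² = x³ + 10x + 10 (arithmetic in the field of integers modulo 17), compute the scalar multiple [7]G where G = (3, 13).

Double-and-add on 7 = (111)₂. Start with G = (3, 13) for the leading 1-bit.
double: tangent at (3, 13): λ = (3·3² + 10)/(2·13) ≡ 3/9. 9⁻¹ ≡ 2 (mod 17) since 9·2 = 18 ≡ 1, so λ ≡ 3·2 ≡ 6.
  x = λ² - 3 - 3 = 36 - 6 ≡ 13; y = λ·(3 - 13) - 13 ≡ 12. → (13, 12)
add G: (13, 12) + (3, 13). λ = (13 - 12)/(3 - 13) ≡ 1/7 mod 17. 7⁻¹ ≡ 5 (mod 17), so λ ≡ 5.
  x = λ² - 13 - 3 = 25 - 16 ≡ 9; y = λ·(13 - 9) - 12 ≡ 8. → (9, 8)
double: tangent at (9, 8): λ = (3·9² + 10)/(2·8) ≡ 15/16. 16⁻¹ ≡ 16 (mod 17) since 16·16 = 256 ≡ 1, so λ ≡ 15·16 ≡ 2.
  x = λ² - 9 - 9 = 4 - 18 ≡ 3; y = λ·(9 - 3) - 8 ≡ 4. → (3, 4)
add G: (3, 4) + (3, 13): same x and y₁ ≡ -y₂, so the sum is ∞.

O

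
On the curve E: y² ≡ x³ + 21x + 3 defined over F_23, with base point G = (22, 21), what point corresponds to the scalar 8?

Double-and-add on 8 = (1000)₂. Start with G = (22, 21) for the leading 1-bit.
double: tangent at (22, 21): λ = (3·22² + 21)/(2·21) ≡ 1/19. 19⁻¹ ≡ 17 (mod 23) since 19·17 = 323 ≡ 1, so λ ≡ 1·17 ≡ 17.
  x = λ² - 22 - 22 = 289 - 44 ≡ 15; y = λ·(22 - 15) - 21 ≡ 6. → (15, 6)
double: tangent at (15, 6): λ = (3·15² + 21)/(2·6) ≡ 6/12. 12⁻¹ ≡ 2 (mod 23), so λ ≡ 6·2 ≡ 12.
  x = λ² - 15 - 15 = 144 - 30 ≡ 22; y = λ·(15 - 22) - 6 ≡ 2. → (22, 2)
double: tangent at (22, 2): λ = (3·22² + 21)/(2·2) ≡ 1/4. 4⁻¹ ≡ 6 (mod 23) since 4·6 = 24 ≡ 1, so λ ≡ 1·6 ≡ 6.
  x = λ² - 22 - 22 = 36 - 44 ≡ 15; y = λ·(22 - 15) - 2 ≡ 17. → (15, 17)

(15, 17)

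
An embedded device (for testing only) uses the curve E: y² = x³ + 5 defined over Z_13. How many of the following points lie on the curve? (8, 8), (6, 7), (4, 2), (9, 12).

1

(8, 8): 8² ≡ 12, rhs ≡ 10 → off.
(6, 7): 7² ≡ 10, rhs ≡ 0 → off.
(4, 2): 2² ≡ 4, rhs ≡ 4 → on.
(9, 12): 12² ≡ 1, rhs ≡ 6 → off.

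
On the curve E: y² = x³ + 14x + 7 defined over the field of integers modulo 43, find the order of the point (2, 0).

2

2P: (2, 0) + (2, 0): same x and y₁ ≡ -y₂, so the sum is 𝒪.
2P = 𝒪, so the order is 2.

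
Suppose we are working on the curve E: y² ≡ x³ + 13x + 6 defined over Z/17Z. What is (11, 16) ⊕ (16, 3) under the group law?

(11, 16) + (16, 3). λ = (3 - 16)/(16 - 11) ≡ 4/5 mod 17. 5⁻¹ ≡ 7 (mod 17), so λ ≡ 11.
  x = λ² - 11 - 16 = 121 - 27 ≡ 9; y = λ·(11 - 9) - 16 ≡ 6. → (9, 6)

(9, 6)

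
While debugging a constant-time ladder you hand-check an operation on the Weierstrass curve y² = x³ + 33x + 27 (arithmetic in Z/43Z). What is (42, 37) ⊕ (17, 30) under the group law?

(31, 28)

(42, 37) + (17, 30). λ = (30 - 37)/(17 - 42) ≡ 36/18 mod 43. 18⁻¹ ≡ 12 (mod 43), so λ ≡ 2.
  x = λ² - 42 - 17 = 4 - 59 ≡ 31; y = λ·(42 - 31) - 37 ≡ 28. → (31, 28)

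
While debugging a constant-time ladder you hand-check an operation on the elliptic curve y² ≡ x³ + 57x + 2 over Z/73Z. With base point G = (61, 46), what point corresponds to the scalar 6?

(40, 12)

Double-and-add on 6 = (110)₂. Start with G = (61, 46) for the leading 1-bit.
double: tangent at (61, 46): λ = (3·61² + 57)/(2·46) ≡ 51/19. 19⁻¹ ≡ 50 (mod 73) since 19·50 = 950 ≡ 1, so λ ≡ 51·50 ≡ 68.
  x = λ² - 61 - 61 = 4624 - 122 ≡ 49; y = λ·(61 - 49) - 46 ≡ 40. → (49, 40)
add G: (49, 40) + (61, 46). λ = (46 - 40)/(61 - 49) ≡ 6/12 mod 73. 12⁻¹ ≡ 67 (mod 73), so λ ≡ 37.
  x = λ² - 49 - 61 = 1369 - 110 ≡ 18; y = λ·(49 - 18) - 40 ≡ 12. → (18, 12)
double: tangent at (18, 12): λ = (3·18² + 57)/(2·12) ≡ 7/24. 24⁻¹ ≡ 70 (mod 73) since 24·70 = 1680 ≡ 1, so λ ≡ 7·70 ≡ 52.
  x = λ² - 18 - 18 = 2704 - 36 ≡ 40; y = λ·(18 - 40) - 12 ≡ 12. → (40, 12)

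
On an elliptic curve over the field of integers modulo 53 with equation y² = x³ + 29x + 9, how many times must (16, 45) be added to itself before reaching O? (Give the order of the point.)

10

2P: tangent at (16, 45): λ = (3·16² + 29)/(2·45) ≡ 2/37. 37⁻¹ ≡ 43 (mod 53) since 37·43 = 1591 ≡ 1, so λ ≡ 2·43 ≡ 33.
  x = λ² - 16 - 16 = 1089 - 32 ≡ 50; y = λ·(16 - 50) - 45 ≡ 52. → (50, 52)
3P: (50, 52) + (16, 45). λ = (45 - 52)/(16 - 50) ≡ 46/19 mod 53. 19⁻¹ ≡ 14 (mod 53), so λ ≡ 8.
  x = λ² - 50 - 16 = 64 - 66 ≡ 51; y = λ·(50 - 51) - 52 ≡ 46. → (51, 46)
4P: (51, 46) + (16, 45). λ = (45 - 46)/(16 - 51) ≡ 52/18 mod 53. 18⁻¹ ≡ 3 (mod 53) since 18·3 = 54 ≡ 1, so λ ≡ 50.
  x = λ² - 51 - 16 = 2500 - 67 ≡ 48; y = λ·(51 - 48) - 46 ≡ 51. → (48, 51)
5P: (48, 51) + (16, 45). λ = (45 - 51)/(16 - 48) ≡ 47/21 mod 53. 21⁻¹ ≡ 48 (mod 53), so λ ≡ 30.
  x = λ² - 48 - 16 = 900 - 64 ≡ 41; y = λ·(48 - 41) - 51 ≡ 0. → (41, 0)
6P: (41, 0) + (16, 45). λ = (45 - 0)/(16 - 41) ≡ 45/28 mod 53. 28⁻¹ ≡ 36 (mod 53), so λ ≡ 30.
  x = λ² - 41 - 16 = 900 - 57 ≡ 48; y = λ·(41 - 48) - 0 ≡ 2. → (48, 2)
7P: (48, 2) + (16, 45). λ = (45 - 2)/(16 - 48) ≡ 43/21 mod 53. 21⁻¹ ≡ 48 (mod 53), so λ ≡ 50.
  x = λ² - 48 - 16 = 2500 - 64 ≡ 51; y = λ·(48 - 51) - 2 ≡ 7. → (51, 7)
8P: (51, 7) + (16, 45). λ = (45 - 7)/(16 - 51) ≡ 38/18 mod 53. 18⁻¹ ≡ 3 (mod 53) since 18·3 = 54 ≡ 1, so λ ≡ 8.
  x = λ² - 51 - 16 = 64 - 67 ≡ 50; y = λ·(51 - 50) - 7 ≡ 1. → (50, 1)
9P: (50, 1) + (16, 45). λ = (45 - 1)/(16 - 50) ≡ 44/19 mod 53. 19⁻¹ ≡ 14 (mod 53), so λ ≡ 33.
  x = λ² - 50 - 16 = 1089 - 66 ≡ 16; y = λ·(50 - 16) - 1 ≡ 8. → (16, 8)
10P: (16, 8) + (16, 45): same x and y₁ ≡ -y₂, so the sum is O.
10P = O, so the order is 10.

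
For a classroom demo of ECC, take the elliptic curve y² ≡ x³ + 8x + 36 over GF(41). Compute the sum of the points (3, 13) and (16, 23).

(1, 39)

(3, 13) + (16, 23). λ = (23 - 13)/(16 - 3) ≡ 10/13 mod 41. 13⁻¹ ≡ 19 (mod 41), so λ ≡ 26.
  x = λ² - 3 - 16 = 676 - 19 ≡ 1; y = λ·(3 - 1) - 13 ≡ 39. → (1, 39)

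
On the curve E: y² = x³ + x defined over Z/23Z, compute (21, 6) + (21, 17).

The two points share x = 21 and their y-coordinates satisfy 6 + 17 ≡ 0 (mod 23), so they are inverses. Their sum is the point at infinity.

O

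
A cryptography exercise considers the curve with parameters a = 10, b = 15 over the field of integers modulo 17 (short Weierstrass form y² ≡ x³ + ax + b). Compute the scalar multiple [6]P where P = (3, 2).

(6, 11)

Double-and-add on 6 = (110)₂. Start with P = (3, 2) for the leading 1-bit.
double: tangent at (3, 2): λ = (3·3² + 10)/(2·2) ≡ 3/4. 4⁻¹ ≡ 13 (mod 17), so λ ≡ 3·13 ≡ 5.
  x = λ² - 3 - 3 = 25 - 6 ≡ 2; y = λ·(3 - 2) - 2 ≡ 3. → (2, 3)
add P: (2, 3) + (3, 2). λ = (2 - 3)/(3 - 2) ≡ 16/1 mod 17. 1⁻¹ ≡ 1 (mod 17) since 1·1 = 1 ≡ 1, so λ ≡ 16.
  x = λ² - 2 - 3 = 256 - 5 ≡ 13; y = λ·(2 - 13) - 3 ≡ 8. → (13, 8)
double: tangent at (13, 8): λ = (3·13² + 10)/(2·8) ≡ 7/16. 16⁻¹ ≡ 16 (mod 17), so λ ≡ 7·16 ≡ 10.
  x = λ² - 13 - 13 = 100 - 26 ≡ 6; y = λ·(13 - 6) - 8 ≡ 11. → (6, 11)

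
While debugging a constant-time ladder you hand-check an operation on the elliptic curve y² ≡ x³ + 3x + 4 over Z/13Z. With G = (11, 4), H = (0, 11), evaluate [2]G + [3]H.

(3, 1)

First 2G:
Repeated addition: build up to 2G.
2G: tangent at (11, 4): λ = (3·11² + 3)/(2·4) ≡ 2/8. 8⁻¹ ≡ 5 (mod 13) since 8·5 = 40 ≡ 1, so λ ≡ 2·5 ≡ 10.
  x = λ² - 11 - 11 = 100 - 22 ≡ 0; y = λ·(11 - 0) - 4 ≡ 2. → (0, 2)
2G = (0, 2).
Next 3H:
Repeated addition: build up to 3H.
2H: tangent at (0, 11): λ = (3·0² + 3)/(2·11) ≡ 3/9. 9⁻¹ ≡ 3 (mod 13) since 9·3 = 27 ≡ 1, so λ ≡ 3·3 ≡ 9.
  x = λ² - 0 - 0 = 81 - 0 ≡ 3; y = λ·(0 - 3) - 11 ≡ 1. → (3, 1)
3H: (3, 1) + (0, 11). λ = (11 - 1)/(0 - 3) ≡ 10/10 mod 13. 10⁻¹ ≡ 4 (mod 13), so λ ≡ 1.
  x = λ² - 3 - 0 = 1 - 3 ≡ 11; y = λ·(3 - 11) - 1 ≡ 4. → (11, 4)
3H = (11, 4).
Finally 2G + 3H:
(0, 2) + (11, 4). λ = (4 - 2)/(11 - 0) ≡ 2/11 mod 13. 11⁻¹ ≡ 6 (mod 13) since 11·6 = 66 ≡ 1, so λ ≡ 12.
  x = λ² - 0 - 11 = 144 - 11 ≡ 3; y = λ·(0 - 3) - 2 ≡ 1. → (3, 1)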